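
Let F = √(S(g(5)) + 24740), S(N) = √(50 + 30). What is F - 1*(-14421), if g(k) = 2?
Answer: 14421 + 2*√(6185 + √5) ≈ 14578.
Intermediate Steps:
S(N) = 4*√5 (S(N) = √80 = 4*√5)
F = √(24740 + 4*√5) (F = √(4*√5 + 24740) = √(24740 + 4*√5) ≈ 157.32)
F - 1*(-14421) = 2*√(6185 + √5) - 1*(-14421) = 2*√(6185 + √5) + 14421 = 14421 + 2*√(6185 + √5)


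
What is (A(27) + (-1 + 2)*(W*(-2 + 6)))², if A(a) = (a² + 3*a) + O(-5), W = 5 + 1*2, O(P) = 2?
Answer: 705600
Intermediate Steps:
W = 7 (W = 5 + 2 = 7)
A(a) = 2 + a² + 3*a (A(a) = (a² + 3*a) + 2 = 2 + a² + 3*a)
(A(27) + (-1 + 2)*(W*(-2 + 6)))² = ((2 + 27² + 3*27) + (-1 + 2)*(7*(-2 + 6)))² = ((2 + 729 + 81) + 1*(7*4))² = (812 + 1*28)² = (812 + 28)² = 840² = 705600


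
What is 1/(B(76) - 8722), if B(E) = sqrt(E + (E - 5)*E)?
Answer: -4361/38033906 - 3*sqrt(38)/19016953 ≈ -0.00011563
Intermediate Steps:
B(E) = sqrt(E + E*(-5 + E)) (B(E) = sqrt(E + (-5 + E)*E) = sqrt(E + E*(-5 + E)))
1/(B(76) - 8722) = 1/(sqrt(76*(-4 + 76)) - 8722) = 1/(sqrt(76*72) - 8722) = 1/(sqrt(5472) - 8722) = 1/(12*sqrt(38) - 8722) = 1/(-8722 + 12*sqrt(38))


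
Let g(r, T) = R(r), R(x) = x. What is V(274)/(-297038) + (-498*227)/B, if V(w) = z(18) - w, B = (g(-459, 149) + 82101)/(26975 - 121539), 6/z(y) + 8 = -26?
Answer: 8996854984787531/68710533122 ≈ 1.3094e+5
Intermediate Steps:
g(r, T) = r
z(y) = -3/17 (z(y) = 6/(-8 - 26) = 6/(-34) = 6*(-1/34) = -3/17)
B = -40821/47282 (B = (-459 + 82101)/(26975 - 121539) = 81642/(-94564) = 81642*(-1/94564) = -40821/47282 ≈ -0.86335)
V(w) = -3/17 - w
V(274)/(-297038) + (-498*227)/B = (-3/17 - 1*274)/(-297038) + (-498*227)/(-40821/47282) = (-3/17 - 274)*(-1/297038) - 113046*(-47282/40821) = -4661/17*(-1/297038) + 1781680324/13607 = 4661/5049646 + 1781680324/13607 = 8996854984787531/68710533122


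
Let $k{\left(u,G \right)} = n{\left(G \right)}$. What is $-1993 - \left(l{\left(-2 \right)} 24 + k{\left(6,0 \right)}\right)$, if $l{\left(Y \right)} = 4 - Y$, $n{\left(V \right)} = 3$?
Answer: $-2140$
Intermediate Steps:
$k{\left(u,G \right)} = 3$
$-1993 - \left(l{\left(-2 \right)} 24 + k{\left(6,0 \right)}\right) = -1993 - \left(\left(4 - -2\right) 24 + 3\right) = -1993 - \left(\left(4 + 2\right) 24 + 3\right) = -1993 - \left(6 \cdot 24 + 3\right) = -1993 - \left(144 + 3\right) = -1993 - 147 = -2140$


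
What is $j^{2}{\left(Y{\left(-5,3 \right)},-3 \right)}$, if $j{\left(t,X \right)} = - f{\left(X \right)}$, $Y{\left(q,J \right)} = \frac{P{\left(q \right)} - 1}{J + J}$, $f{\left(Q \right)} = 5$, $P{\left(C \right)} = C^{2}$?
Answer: $25$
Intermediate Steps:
$Y{\left(q,J \right)} = \frac{-1 + q^{2}}{2 J}$ ($Y{\left(q,J \right)} = \frac{q^{2} - 1}{J + J} = \frac{-1 + q^{2}}{2 J}$)
$j{\left(t,X \right)} = -5$ ($j{\left(t,X \right)} = \left(-1\right) 5 = -5$)
$j^{2}{\left(Y{\left(-5,3 \right)},-3 \right)} = \left(-5\right)^{2} = 25$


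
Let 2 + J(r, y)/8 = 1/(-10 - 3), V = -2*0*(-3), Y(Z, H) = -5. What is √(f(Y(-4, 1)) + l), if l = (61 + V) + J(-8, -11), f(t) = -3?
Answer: √6994/13 ≈ 6.4331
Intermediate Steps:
V = 0 (V = 0*(-3) = 0)
J(r, y) = -216/13 (J(r, y) = -16 + 8/(-10 - 3) = -16 + 8/(-13) = -16 + 8*(-1/13) = -16 - 8/13 = -216/13)
l = 577/13 (l = (61 + 0) - 216/13 = 61 - 216/13 = 577/13 ≈ 44.385)
√(f(Y(-4, 1)) + l) = √(-3 + 577/13) = √(538/13) = √6994/13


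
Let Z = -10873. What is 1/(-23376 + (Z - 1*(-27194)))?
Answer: -1/7055 ≈ -0.00014174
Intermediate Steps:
1/(-23376 + (Z - 1*(-27194))) = 1/(-23376 + (-10873 - 1*(-27194))) = 1/(-23376 + (-10873 + 27194)) = 1/(-23376 + 16321) = 1/(-7055) = -1/7055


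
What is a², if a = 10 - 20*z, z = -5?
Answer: 12100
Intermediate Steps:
a = 110 (a = 10 - 20*(-5) = 10 + 100 = 110)
a² = 110² = 12100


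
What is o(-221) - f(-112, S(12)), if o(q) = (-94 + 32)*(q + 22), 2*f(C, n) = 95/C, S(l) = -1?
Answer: 2763807/224 ≈ 12338.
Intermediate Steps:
f(C, n) = 95/(2*C) (f(C, n) = (95/C)/2 = 95/(2*C))
o(q) = -1364 - 62*q (o(q) = -62*(22 + q) = -1364 - 62*q)
o(-221) - f(-112, S(12)) = (-1364 - 62*(-221)) - 95/(2*(-112)) = (-1364 + 13702) - 95*(-1)/(2*112) = 12338 - 1*(-95/224) = 12338 + 95/224 = 2763807/224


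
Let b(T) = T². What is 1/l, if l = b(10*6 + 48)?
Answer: 1/11664 ≈ 8.5734e-5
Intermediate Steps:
l = 11664 (l = (10*6 + 48)² = (60 + 48)² = 108² = 11664)
1/l = 1/11664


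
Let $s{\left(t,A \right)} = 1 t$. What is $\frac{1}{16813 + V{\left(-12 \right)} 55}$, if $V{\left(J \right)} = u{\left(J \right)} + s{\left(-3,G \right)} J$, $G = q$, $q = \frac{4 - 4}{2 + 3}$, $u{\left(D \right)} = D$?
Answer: $\frac{1}{18133} \approx 5.5148 \cdot 10^{-5}$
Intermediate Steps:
$q = 0$ ($q = \frac{0}{5} = 0 \cdot \frac{1}{5} = 0$)
$G = 0$
$s{\left(t,A \right)} = t$
$V{\left(J \right)} = - 2 J$ ($V{\left(J \right)} = J - 3 J = - 2 J$)
$\frac{1}{16813 + V{\left(-12 \right)} 55} = \frac{1}{16813 + \left(-2\right) \left(-12\right) 55} = \frac{1}{16813 + 24 \cdot 55} = \frac{1}{16813 + 1320} = \frac{1}{18133}$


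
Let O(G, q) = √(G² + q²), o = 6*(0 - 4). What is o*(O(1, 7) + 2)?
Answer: -48 - 120*√2 ≈ -217.71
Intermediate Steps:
o = -24 (o = 6*(-4) = -24)
o*(O(1, 7) + 2) = -24*(√(1² + 7²) + 2) = -24*(√(1 + 49) + 2) = -24*(√50 + 2) = -24*(5*√2 + 2) = -24*(2 + 5*√2) = -48 - 120*√2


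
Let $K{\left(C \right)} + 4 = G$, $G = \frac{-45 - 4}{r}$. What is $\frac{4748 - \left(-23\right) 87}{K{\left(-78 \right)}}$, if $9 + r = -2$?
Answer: $\frac{74239}{5} \approx 14848.0$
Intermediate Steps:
$r = -11$ ($r = -9 - 2 = -11$)
$G = \frac{49}{11}$ ($G = \frac{-45 - 4}{-11} = \left(-45 - 4\right) \left(- \frac{1}{11}\right) = \left(-49\right) \left(- \frac{1}{11}\right) = \frac{49}{11} \approx 4.4545$)
$K{\left(C \right)} = \frac{5}{11}$ ($K{\left(C \right)} = -4 + \frac{49}{11} = \frac{5}{11}$)
$\frac{4748 - \left(-23\right) 87}{K{\left(-78 \right)}} = \frac{4748 - \left(-23\right) 87}{\frac{5}{11}} = \left(4748 - -2001\right) \frac{11}{5} = \left(4748 + 2001\right) \frac{11}{5} = 6749 \cdot \frac{11}{5} = \frac{74239}{5}$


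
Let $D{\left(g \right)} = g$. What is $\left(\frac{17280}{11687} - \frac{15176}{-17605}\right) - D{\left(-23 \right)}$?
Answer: $\frac{744831131}{29392805} \approx 25.341$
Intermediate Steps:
$\left(\frac{17280}{11687} - \frac{15176}{-17605}\right) - D{\left(-23 \right)} = \left(\frac{17280}{11687} - \frac{15176}{-17605}\right) - -23 = \left(17280 \cdot \frac{1}{11687} - - \frac{2168}{2515}\right) + 23 = \left(\frac{17280}{11687} + \frac{2168}{2515}\right) + 23 = \frac{68796616}{29392805} + 23 = \frac{744831131}{29392805}$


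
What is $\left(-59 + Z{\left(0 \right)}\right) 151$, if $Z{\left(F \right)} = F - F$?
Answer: $-8909$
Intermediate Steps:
$Z{\left(F \right)} = 0$
$\left(-59 + Z{\left(0 \right)}\right) 151 = \left(-59 + 0\right) 151 = \left(-59\right) 151 = -8909$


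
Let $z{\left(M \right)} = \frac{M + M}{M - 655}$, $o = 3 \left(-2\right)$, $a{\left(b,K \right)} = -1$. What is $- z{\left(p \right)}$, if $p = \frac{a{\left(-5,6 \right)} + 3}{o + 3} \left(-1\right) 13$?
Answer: $\frac{52}{1939} \approx 0.026818$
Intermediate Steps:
$o = -6$
$p = \frac{26}{3}$ ($p = \frac{-1 + 3}{-6 + 3} \left(-1\right) 13 = \frac{2}{-3} \left(-1\right) 13 = 2 \left(- \frac{1}{3}\right) \left(-1\right) 13 = \left(- \frac{2}{3}\right) \left(-1\right) 13 = \frac{2}{3} \cdot 13 = \frac{26}{3} \approx 8.6667$)
$z{\left(M \right)} = \frac{2 M}{-655 + M}$
$- z{\left(p \right)} = - \frac{2 \cdot 26}{3 \left(-655 + \frac{26}{3}\right)} = - \frac{2 \cdot 26}{3 \left(- \frac{1939}{3}\right)} = - \frac{2 \cdot 26 \left(-3\right)}{3 \cdot 1939} = \left(-1\right) \left(- \frac{52}{1939}\right) = \frac{52}{1939}$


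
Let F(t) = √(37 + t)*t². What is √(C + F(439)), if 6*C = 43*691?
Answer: √(178278 + 13875912*√119)/6 ≈ 2051.7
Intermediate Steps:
F(t) = t²*√(37 + t)
C = 29713/6 (C = (43*691)/6 = (⅙)*29713 = 29713/6 ≈ 4952.2)
√(C + F(439)) = √(29713/6 + 439²*√(37 + 439)) = √(29713/6 + 192721*√476) = √(29713/6 + 192721*(2*√119)) = √(29713/6 + 385442*√119)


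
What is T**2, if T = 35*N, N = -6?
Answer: 44100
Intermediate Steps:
T = -210 (T = 35*(-6) = -210)
T**2 = (-210)**2 = 44100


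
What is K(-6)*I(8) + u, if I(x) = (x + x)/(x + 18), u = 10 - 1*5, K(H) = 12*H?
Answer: -511/13 ≈ -39.308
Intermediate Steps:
u = 5 (u = 10 - 5 = 5)
I(x) = 2*x/(18 + x) (I(x) = (2*x)/(18 + x) = 2*x/(18 + x))
K(-6)*I(8) + u = (12*(-6))*(2*8/(18 + 8)) + 5 = -144*8/26 + 5 = -72*8/13 + 5 = -576/13 + 5 = -511/13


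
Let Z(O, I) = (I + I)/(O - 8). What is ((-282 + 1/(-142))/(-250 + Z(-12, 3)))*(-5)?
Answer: -1001125/177713 ≈ -5.6334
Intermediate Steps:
Z(O, I) = 2*I/(-8 + O) (Z(O, I) = (2*I)/(-8 + O) = 2*I/(-8 + O))
((-282 + 1/(-142))/(-250 + Z(-12, 3)))*(-5) = ((-282 + 1/(-142))/(-250 + 2*3/(-8 - 12)))*(-5) = ((-282 - 1/142)/(-250 + 2*3/(-20)))*(-5) = -40045/(142*(-250 + 2*3*(-1/20)))*(-5) = -40045/(142*(-250 - 3/10))*(-5) = -40045/(142*(-2503/10))*(-5) = -40045/142*(-10/2503)*(-5) = (200225/177713)*(-5) = -1001125/177713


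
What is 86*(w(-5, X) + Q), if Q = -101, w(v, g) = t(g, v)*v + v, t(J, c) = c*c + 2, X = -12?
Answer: -20726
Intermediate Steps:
t(J, c) = 2 + c² (t(J, c) = c² + 2 = 2 + c²)
w(v, g) = v + v*(2 + v²) (w(v, g) = (2 + v²)*v + v = v*(2 + v²) + v = v + v*(2 + v²))
86*(w(-5, X) + Q) = 86*(-5*(3 + (-5)²) - 101) = 86*(-5*(3 + 25) - 101) = 86*(-5*28 - 101) = 86*(-140 - 101) = 86*(-241) = -20726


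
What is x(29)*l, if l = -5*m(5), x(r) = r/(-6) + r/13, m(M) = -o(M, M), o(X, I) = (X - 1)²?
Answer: -8120/39 ≈ -208.21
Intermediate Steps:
o(X, I) = (-1 + X)²
m(M) = -(-1 + M)²
x(r) = -7*r/78 (x(r) = r*(-⅙) + r*(1/13) = -r/6 + r/13 = -7*r/78)
l = 80 (l = -(-5)*(-1 + 5)² = -(-5)*4² = -(-5)*16 = -5*(-16) = 80)
x(29)*l = -7/78*29*80 = -203/78*80 = -8120/39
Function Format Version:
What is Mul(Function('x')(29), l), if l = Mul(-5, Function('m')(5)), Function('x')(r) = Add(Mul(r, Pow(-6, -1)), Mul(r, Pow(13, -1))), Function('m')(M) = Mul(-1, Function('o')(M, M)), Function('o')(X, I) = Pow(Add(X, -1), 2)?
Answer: Rational(-8120, 39) ≈ -208.21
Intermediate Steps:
Function('o')(X, I) = Pow(Add(-1, X), 2)
Function('m')(M) = Mul(-1, Pow(Add(-1, M), 2))
Function('x')(r) = Mul(Rational(-7, 78), r) (Function('x')(r) = Add(Mul(r, Rational(-1, 6)), Mul(r, Rational(1, 13))) = Add(Mul(Rational(-1, 6), r), Mul(Rational(1, 13), r)) = Mul(Rational(-7, 78), r))
l = 80 (l = Mul(-5, Mul(-1, Pow(Add(-1, 5), 2))) = Mul(-5, Mul(-1, Pow(4, 2))) = Mul(-5, Mul(-1, 16)) = Mul(-5, -16) = 80)
Mul(Function('x')(29), l) = Mul(Mul(Rational(-7, 78), 29), 80) = Mul(Rational(-203, 78), 80) = Rational(-8120, 39)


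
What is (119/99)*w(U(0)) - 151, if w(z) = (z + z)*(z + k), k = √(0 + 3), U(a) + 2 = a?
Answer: -13997/99 - 476*√3/99 ≈ -149.71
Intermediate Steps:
U(a) = -2 + a
k = √3 ≈ 1.7320
w(z) = 2*z*(z + √3) (w(z) = (z + z)*(z + √3) = (2*z)*(z + √3) = 2*z*(z + √3))
(119/99)*w(U(0)) - 151 = (119/99)*(2*(-2 + 0)*((-2 + 0) + √3)) - 151 = (119*(1/99))*(2*(-2)*(-2 + √3)) - 151 = 119*(8 - 4*√3)/99 - 151 = (952/99 - 476*√3/99) - 151 = -13997/99 - 476*√3/99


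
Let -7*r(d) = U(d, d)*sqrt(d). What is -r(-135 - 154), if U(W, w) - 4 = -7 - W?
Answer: 4862*I/7 ≈ 694.57*I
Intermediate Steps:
U(W, w) = -3 - W (U(W, w) = 4 + (-7 - W) = -3 - W)
r(d) = -sqrt(d)*(-3 - d)/7 (r(d) = -(-3 - d)*sqrt(d)/7 = -sqrt(d)*(-3 - d)/7)
-r(-135 - 154) = -sqrt(-135 - 154)*(3 + (-135 - 154))/7 = -sqrt(-289)*(3 - 289)/7 = -17*I*(-286)/7 = -(-4862)*I/7 = 4862*I/7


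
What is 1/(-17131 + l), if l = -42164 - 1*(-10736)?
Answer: -1/48559 ≈ -2.0593e-5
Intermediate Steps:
l = -31428 (l = -42164 + 10736 = -31428)
1/(-17131 + l) = 1/(-17131 - 31428) = 1/(-48559) = -1/48559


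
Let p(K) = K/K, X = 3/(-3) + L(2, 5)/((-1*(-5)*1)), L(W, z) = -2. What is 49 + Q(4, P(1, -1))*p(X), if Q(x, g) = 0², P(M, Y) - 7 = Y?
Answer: 49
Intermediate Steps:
P(M, Y) = 7 + Y
Q(x, g) = 0
X = -7/5 (X = 3/(-3) - 2/(-1*(-5)*1) = 3*(-⅓) - 2/(5*1) = -1 - 2/5 = -1 - 2*⅕ = -1 - ⅖ = -7/5 ≈ -1.4000)
p(K) = 1
49 + Q(4, P(1, -1))*p(X) = 49 + 0*1 = 49 + 0 = 49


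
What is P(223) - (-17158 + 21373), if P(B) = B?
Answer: -3992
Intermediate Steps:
P(223) - (-17158 + 21373) = 223 - (-17158 + 21373) = 223 - 1*4215 = 223 - 4215 = -3992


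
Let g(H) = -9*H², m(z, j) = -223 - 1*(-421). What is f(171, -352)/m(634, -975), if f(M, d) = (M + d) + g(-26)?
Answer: -6265/198 ≈ -31.641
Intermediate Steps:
m(z, j) = 198 (m(z, j) = -223 + 421 = 198)
f(M, d) = -6084 + M + d (f(M, d) = (M + d) - 9*(-26)² = (M + d) - 9*676 = (M + d) - 6084 = -6084 + M + d)
f(171, -352)/m(634, -975) = (-6084 + 171 - 352)/198 = -6265*1/198 = -6265/198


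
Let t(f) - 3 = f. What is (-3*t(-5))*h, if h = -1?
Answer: -6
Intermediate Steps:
t(f) = 3 + f
(-3*t(-5))*h = -3*(3 - 5)*(-1) = -3*(-2)*(-1) = 6*(-1) = -6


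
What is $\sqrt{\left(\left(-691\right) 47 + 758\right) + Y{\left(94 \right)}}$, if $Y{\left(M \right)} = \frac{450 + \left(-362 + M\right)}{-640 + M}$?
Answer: $\frac{7 i \sqrt{5826}}{3} \approx 178.1 i$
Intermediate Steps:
$Y{\left(M \right)} = \frac{88 + M}{-640 + M}$
$\sqrt{\left(\left(-691\right) 47 + 758\right) + Y{\left(94 \right)}} = \sqrt{\left(\left(-691\right) 47 + 758\right) + \frac{88 + 94}{-640 + 94}} = \sqrt{\left(-32477 + 758\right) + \frac{1}{-546} \cdot 182} = \sqrt{-31719 - \frac{1}{3}} = \sqrt{- \frac{95158}{3}} = \frac{7 i \sqrt{5826}}{3}$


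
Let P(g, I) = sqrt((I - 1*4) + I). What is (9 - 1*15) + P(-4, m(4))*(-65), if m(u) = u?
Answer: -136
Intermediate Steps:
P(g, I) = sqrt(-4 + 2*I) (P(g, I) = sqrt((I - 4) + I) = sqrt((-4 + I) + I) = sqrt(-4 + 2*I))
(9 - 1*15) + P(-4, m(4))*(-65) = (9 - 1*15) + sqrt(-4 + 2*4)*(-65) = (9 - 15) + sqrt(-4 + 8)*(-65) = -6 + sqrt(4)*(-65) = -6 + 2*(-65) = -6 - 130 = -136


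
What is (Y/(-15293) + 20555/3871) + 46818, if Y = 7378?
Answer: 2771874073431/59199203 ≈ 46823.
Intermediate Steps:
(Y/(-15293) + 20555/3871) + 46818 = (7378/(-15293) + 20555/3871) + 46818 = (7378*(-1/15293) + 20555*(1/3871)) + 46818 = (-7378/15293 + 20555/3871) + 46818 = 285787377/59199203 + 46818 = 2771874073431/59199203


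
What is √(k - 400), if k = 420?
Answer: 2*√5 ≈ 4.4721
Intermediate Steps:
√(k - 400) = √(420 - 400) = √20 = 2*√5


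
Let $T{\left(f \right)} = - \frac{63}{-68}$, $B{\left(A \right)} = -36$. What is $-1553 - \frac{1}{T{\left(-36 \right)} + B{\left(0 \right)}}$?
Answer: $- \frac{3703837}{2385} \approx -1553.0$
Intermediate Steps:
$T{\left(f \right)} = \frac{63}{68}$ ($T{\left(f \right)} = \left(-63\right) \left(- \frac{1}{68}\right) = \frac{63}{68}$)
$-1553 - \frac{1}{T{\left(-36 \right)} + B{\left(0 \right)}} = -1553 - \frac{1}{\frac{63}{68} - 36} = -1553 - \frac{1}{- \frac{2385}{68}} = -1553 - - \frac{68}{2385} = -1553 + \frac{68}{2385} = - \frac{3703837}{2385}$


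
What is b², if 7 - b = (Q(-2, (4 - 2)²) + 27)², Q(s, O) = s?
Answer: 381924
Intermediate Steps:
b = -618 (b = 7 - (-2 + 27)² = 7 - 1*25² = 7 - 1*625 = 7 - 625 = -618)
b² = (-618)² = 381924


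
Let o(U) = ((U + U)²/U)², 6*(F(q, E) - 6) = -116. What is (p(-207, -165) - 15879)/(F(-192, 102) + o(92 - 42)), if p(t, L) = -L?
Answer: -23571/59980 ≈ -0.39298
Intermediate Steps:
F(q, E) = -40/3 (F(q, E) = 6 + (⅙)*(-116) = 6 - 58/3 = -40/3)
o(U) = 16*U² (o(U) = ((2*U)²/U)² = ((4*U²)/U)² = (4*U)² = 16*U²)
(p(-207, -165) - 15879)/(F(-192, 102) + o(92 - 42)) = (-1*(-165) - 15879)/(-40/3 + 16*(92 - 42)²) = (165 - 15879)/(-40/3 + 16*50²) = -15714/(-40/3 + 16*2500) = -15714/(-40/3 + 40000) = -15714/119960/3 = -15714*3/119960 = -23571/59980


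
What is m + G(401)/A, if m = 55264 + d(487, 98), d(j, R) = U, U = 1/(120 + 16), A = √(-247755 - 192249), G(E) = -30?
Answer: 7515905/136 + 5*I*√110001/36667 ≈ 55264.0 + 0.045227*I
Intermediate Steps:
A = 2*I*√110001 (A = √(-440004) = 2*I*√110001 ≈ 663.33*I)
U = 1/136 ≈ 0.0073529
d(j, R) = 1/136
m = 7515905/136 (m = 55264 + 1/136 = 7515905/136 ≈ 55264.)
m + G(401)/A = 7515905/136 - 30*(-I*√110001/220002) = 7515905/136 - (-5)*I*√110001/36667 = 7515905/136 + 5*I*√110001/36667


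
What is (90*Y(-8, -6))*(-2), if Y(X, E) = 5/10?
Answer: -90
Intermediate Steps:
Y(X, E) = ½ (Y(X, E) = 5*(⅒) = ½)
(90*Y(-8, -6))*(-2) = (90*(½))*(-2) = 45*(-2) = -90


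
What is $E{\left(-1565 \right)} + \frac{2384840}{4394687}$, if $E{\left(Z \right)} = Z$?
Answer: $- \frac{6875300315}{4394687} \approx -1564.5$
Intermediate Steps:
$E{\left(-1565 \right)} + \frac{2384840}{4394687} = -1565 + \frac{2384840}{4394687} = - \frac{6875300315}{4394687}$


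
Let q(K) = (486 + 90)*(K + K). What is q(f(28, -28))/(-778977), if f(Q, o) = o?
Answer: 3584/86553 ≈ 0.041408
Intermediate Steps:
q(K) = 1152*K (q(K) = 576*(2*K) = 1152*K)
q(f(28, -28))/(-778977) = (1152*(-28))/(-778977) = -32256*(-1/778977) = 3584/86553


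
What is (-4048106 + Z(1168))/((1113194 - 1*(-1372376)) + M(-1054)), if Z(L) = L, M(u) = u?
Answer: -2023469/1242258 ≈ -1.6289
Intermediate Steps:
(-4048106 + Z(1168))/((1113194 - 1*(-1372376)) + M(-1054)) = (-4048106 + 1168)/((1113194 - 1*(-1372376)) - 1054) = -4046938/((1113194 + 1372376) - 1054) = -4046938/(2485570 - 1054) = -4046938/2484516 = -4046938*1/2484516 = -2023469/1242258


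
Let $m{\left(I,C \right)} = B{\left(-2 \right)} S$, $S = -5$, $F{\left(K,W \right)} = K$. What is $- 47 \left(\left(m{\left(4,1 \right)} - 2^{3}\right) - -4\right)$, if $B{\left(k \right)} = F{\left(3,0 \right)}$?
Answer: $893$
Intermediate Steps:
$B{\left(k \right)} = 3$
$m{\left(I,C \right)} = -15$ ($m{\left(I,C \right)} = 3 \left(-5\right) = -15$)
$- 47 \left(\left(m{\left(4,1 \right)} - 2^{3}\right) - -4\right) = - 47 \left(\left(-15 - 2^{3}\right) - -4\right) = - 47 \left(\left(-15 - 8\right) + 4\right) = - 47 \left(-23 + 4\right) = \left(-47\right) \left(-19\right) = 893$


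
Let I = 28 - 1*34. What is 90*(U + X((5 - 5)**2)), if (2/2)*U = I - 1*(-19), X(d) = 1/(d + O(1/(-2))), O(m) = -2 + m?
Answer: 1134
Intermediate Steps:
I = -6 (I = 28 - 34 = -6)
X(d) = 1/(-5/2 + d) (X(d) = 1/(d + (-2 + 1/(-2))) = 1/(d + (-2 - 1/2)) = 1/(d - 5/2) = 1/(-5/2 + d))
U = 13 (U = -6 - 1*(-19) = -6 + 19 = 13)
90*(U + X((5 - 5)**2)) = 90*(13 + 2/(-5 + 2*(5 - 5)**2)) = 90*(13 + 2/(-5 + 2*0**2)) = 90*(13 + 2/(-5 + 2*0)) = 90*(13 + 2/(-5 + 0)) = 90*(13 + 2/(-5)) = 90*(13 + 2*(-1/5)) = 90*(13 - 2/5) = 90*(63/5) = 1134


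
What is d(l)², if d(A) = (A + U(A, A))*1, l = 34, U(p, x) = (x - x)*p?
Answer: 1156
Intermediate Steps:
U(p, x) = 0 (U(p, x) = 0*p = 0)
d(A) = A (d(A) = (A + 0)*1 = A*1 = A)
d(l)² = 34² = 1156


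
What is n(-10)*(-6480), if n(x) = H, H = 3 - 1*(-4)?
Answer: -45360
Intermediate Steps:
H = 7 (H = 3 + 4 = 7)
n(x) = 7
n(-10)*(-6480) = 7*(-6480) = -45360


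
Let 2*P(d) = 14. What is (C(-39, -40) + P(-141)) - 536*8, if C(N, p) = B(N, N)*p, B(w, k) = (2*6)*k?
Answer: 14439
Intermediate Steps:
B(w, k) = 12*k
P(d) = 7 (P(d) = (½)*14 = 7)
C(N, p) = 12*N*p (C(N, p) = (12*N)*p = 12*N*p)
(C(-39, -40) + P(-141)) - 536*8 = (12*(-39)*(-40) + 7) - 536*8 = (18720 + 7) - 4288 = 18727 - 4288 = 14439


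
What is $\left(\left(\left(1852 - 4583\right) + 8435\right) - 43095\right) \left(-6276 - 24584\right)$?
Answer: $1153886260$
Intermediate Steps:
$\left(\left(\left(1852 - 4583\right) + 8435\right) - 43095\right) \left(-6276 - 24584\right) = \left(\left(-2731 + 8435\right) - 43095\right) \left(-30860\right) = \left(5704 - 43095\right) \left(-30860\right) = \left(-37391\right) \left(-30860\right) = 1153886260$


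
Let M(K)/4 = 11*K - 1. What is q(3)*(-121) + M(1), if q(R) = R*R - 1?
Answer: -928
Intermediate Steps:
M(K) = -4 + 44*K (M(K) = 4*(11*K - 1) = 4*(-1 + 11*K) = -4 + 44*K)
q(R) = -1 + R² (q(R) = R² - 1 = -1 + R²)
q(3)*(-121) + M(1) = (-1 + 3²)*(-121) + (-4 + 44*1) = (-1 + 9)*(-121) + (-4 + 44) = 8*(-121) + 40 = -968 + 40 = -928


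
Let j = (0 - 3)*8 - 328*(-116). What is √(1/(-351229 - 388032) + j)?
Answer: √20780375555685643/739261 ≈ 195.00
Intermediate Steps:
j = 38024 (j = -3*8 + 38048 = -24 + 38048 = 38024)
√(1/(-351229 - 388032) + j) = √(1/(-351229 - 388032) + 38024) = √(1/(-739261) + 38024) = √(-1/739261 + 38024) = √(28109660263/739261) = √20780375555685643/739261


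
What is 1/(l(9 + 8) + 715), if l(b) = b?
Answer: 1/732 ≈ 0.0013661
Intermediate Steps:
1/(l(9 + 8) + 715) = 1/((9 + 8) + 715) = 1/(17 + 715) = 1/732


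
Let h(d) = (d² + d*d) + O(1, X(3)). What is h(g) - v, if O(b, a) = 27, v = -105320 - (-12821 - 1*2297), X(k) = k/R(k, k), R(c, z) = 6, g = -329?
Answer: 306711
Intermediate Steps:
X(k) = k/6
v = -90202 (v = -105320 - (-12821 - 2297) = -105320 - 1*(-15118) = -105320 + 15118 = -90202)
h(d) = 27 + 2*d² (h(d) = (d² + d*d) + 27 = (d² + d²) + 27 = 2*d² + 27 = 27 + 2*d²)
h(g) - v = (27 + 2*(-329)²) - 1*(-90202) = (27 + 2*108241) + 90202 = (27 + 216482) + 90202 = 216509 + 90202 = 306711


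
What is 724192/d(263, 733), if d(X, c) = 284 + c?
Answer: 724192/1017 ≈ 712.09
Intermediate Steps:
724192/d(263, 733) = 724192/(284 + 733) = 724192/1017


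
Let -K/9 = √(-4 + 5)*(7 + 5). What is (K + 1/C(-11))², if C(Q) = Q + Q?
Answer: 5650129/484 ≈ 11674.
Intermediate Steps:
C(Q) = 2*Q
K = -108 (K = -9*√(-4 + 5)*(7 + 5) = -9*√1*12 = -9*12 = -108)
(K + 1/C(-11))² = (-108 + 1/(2*(-11)))² = (-108 + 1/(-22))² = (-108 - 1/22)² = (-2377/22)² = 5650129/484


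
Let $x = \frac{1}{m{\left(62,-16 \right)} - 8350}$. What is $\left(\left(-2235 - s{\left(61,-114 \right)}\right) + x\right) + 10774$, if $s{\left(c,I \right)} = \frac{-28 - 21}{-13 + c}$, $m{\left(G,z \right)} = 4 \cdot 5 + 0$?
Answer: $\frac{1707320941}{199920} \approx 8540.0$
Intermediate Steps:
$m{\left(G,z \right)} = 20$ ($m{\left(G,z \right)} = 20 + 0 = 20$)
$s{\left(c,I \right)} = - \frac{49}{-13 + c}$
$x = - \frac{1}{8330}$ ($x = \frac{1}{20 - 8350} = \frac{1}{-8330} = - \frac{1}{8330} \approx -0.00012005$)
$\left(\left(-2235 - s{\left(61,-114 \right)}\right) + x\right) + 10774 = \left(\left(-2235 - - \frac{49}{-13 + 61}\right) - \frac{1}{8330}\right) + 10774 = \left(\left(-2235 - - \frac{49}{48}\right) - \frac{1}{8330}\right) + 10774 = \left(\left(-2235 + \frac{49}{48}\right) - \frac{1}{8330}\right) + 10774 = \left(- \frac{107231}{48} - \frac{1}{8330}\right) + 10774 = - \frac{446617139}{199920} + 10774 = \frac{1707320941}{199920}$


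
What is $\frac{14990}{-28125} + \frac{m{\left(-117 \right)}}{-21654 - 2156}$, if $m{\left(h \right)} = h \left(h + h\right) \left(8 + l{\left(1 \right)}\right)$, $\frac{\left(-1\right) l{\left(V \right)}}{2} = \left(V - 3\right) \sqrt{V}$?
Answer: $- \frac{191939738}{13393125} \approx -14.331$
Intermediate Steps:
$l{\left(V \right)} = - 2 \sqrt{V} \left(-3 + V\right)$ ($l{\left(V \right)} = - 2 \left(V - 3\right) \sqrt{V} = - 2 \left(-3 + V\right) \sqrt{V} = - 2 \sqrt{V} \left(-3 + V\right)$)
$m{\left(h \right)} = 24 h^{2}$ ($m{\left(h \right)} = h \left(h + h\right) \left(8 + 2 \sqrt{1} \left(3 - 1\right)\right) = h 2 h \left(8 + 2 \cdot 1 \left(3 - 1\right)\right) = 2 h^{2} \left(8 + 2 \cdot 1 \cdot 2\right) = 2 h^{2} \left(8 + 4\right) = 2 h^{2} \cdot 12 = 24 h^{2}$)
$\frac{14990}{-28125} + \frac{m{\left(-117 \right)}}{-21654 - 2156} = \frac{14990}{-28125} + \frac{24 \left(-117\right)^{2}}{-21654 - 2156} = 14990 \left(- \frac{1}{28125}\right) + \frac{24 \cdot 13689}{-21654 - 2156} = - \frac{2998}{5625} + \frac{328536}{-23810} = - \frac{2998}{5625} + 328536 \left(- \frac{1}{23810}\right) = - \frac{2998}{5625} - \frac{164268}{11905} = - \frac{191939738}{13393125}$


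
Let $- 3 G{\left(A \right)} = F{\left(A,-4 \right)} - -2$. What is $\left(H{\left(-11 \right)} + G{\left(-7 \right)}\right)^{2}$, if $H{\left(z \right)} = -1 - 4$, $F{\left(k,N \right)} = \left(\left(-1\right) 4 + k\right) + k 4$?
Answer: $\frac{484}{9} \approx 53.778$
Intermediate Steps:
$F{\left(k,N \right)} = -4 + 5 k$ ($F{\left(k,N \right)} = \left(-4 + k\right) + 4 k = -4 + 5 k$)
$G{\left(A \right)} = \frac{2}{3} - \frac{5 A}{3}$ ($G{\left(A \right)} = - \frac{\left(-4 + 5 A\right) - -2}{3} = - \frac{\left(-4 + 5 A\right) + 2}{3} = - \frac{-2 + 5 A}{3} = \frac{2}{3} - \frac{5 A}{3}$)
$H{\left(z \right)} = -5$
$\left(H{\left(-11 \right)} + G{\left(-7 \right)}\right)^{2} = \left(-5 + \left(\frac{2}{3} - - \frac{35}{3}\right)\right)^{2} = \left(-5 + \left(\frac{2}{3} + \frac{35}{3}\right)\right)^{2} = \left(-5 + \frac{37}{3}\right)^{2} = \left(\frac{22}{3}\right)^{2} = \frac{484}{9}$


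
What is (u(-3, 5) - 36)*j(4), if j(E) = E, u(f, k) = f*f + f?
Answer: -120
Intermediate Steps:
u(f, k) = f + f² (u(f, k) = f² + f = f + f²)
(u(-3, 5) - 36)*j(4) = (-3*(1 - 3) - 36)*4 = (-3*(-2) - 36)*4 = (6 - 36)*4 = -30*4 = -120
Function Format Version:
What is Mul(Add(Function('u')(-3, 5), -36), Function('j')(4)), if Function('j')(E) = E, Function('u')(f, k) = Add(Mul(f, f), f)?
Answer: -120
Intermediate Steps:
Function('u')(f, k) = Add(f, Pow(f, 2)) (Function('u')(f, k) = Add(Pow(f, 2), f) = Add(f, Pow(f, 2)))
Mul(Add(Function('u')(-3, 5), -36), Function('j')(4)) = Mul(Add(Mul(-3, Add(1, -3)), -36), 4) = Mul(Add(Mul(-3, -2), -36), 4) = Mul(Add(6, -36), 4) = Mul(-30, 4) = -120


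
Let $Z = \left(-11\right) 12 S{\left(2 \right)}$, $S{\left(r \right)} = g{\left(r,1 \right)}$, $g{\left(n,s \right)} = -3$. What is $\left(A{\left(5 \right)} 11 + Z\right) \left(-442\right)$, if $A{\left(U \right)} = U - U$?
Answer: $-175032$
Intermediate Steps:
$A{\left(U \right)} = 0$
$S{\left(r \right)} = -3$
$Z = 396$ ($Z = \left(-11\right) 12 \left(-3\right) = \left(-132\right) \left(-3\right) = 396$)
$\left(A{\left(5 \right)} 11 + Z\right) \left(-442\right) = \left(0 \cdot 11 + 396\right) \left(-442\right) = \left(0 + 396\right) \left(-442\right) = 396 \left(-442\right) = -175032$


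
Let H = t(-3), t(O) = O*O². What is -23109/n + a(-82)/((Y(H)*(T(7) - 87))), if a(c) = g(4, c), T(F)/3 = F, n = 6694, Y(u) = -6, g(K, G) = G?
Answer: -1212509/331353 ≈ -3.6593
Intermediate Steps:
t(O) = O³
H = -27 (H = (-3)³ = -27)
T(F) = 3*F
a(c) = c
-23109/n + a(-82)/((Y(H)*(T(7) - 87))) = -23109/6694 - 82*(-1/(6*(3*7 - 87))) = -23109*1/6694 - 82*(-1/(6*(21 - 87))) = -23109/6694 - 82/((-6*(-66))) = -23109/6694 - 82/396 = -23109/6694 - 82*1/396 = -23109/6694 - 41/198 = -1212509/331353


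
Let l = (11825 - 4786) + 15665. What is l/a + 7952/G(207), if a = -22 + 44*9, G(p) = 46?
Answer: 91328/391 ≈ 233.58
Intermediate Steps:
a = 374 (a = -22 + 396 = 374)
l = 22704 (l = 7039 + 15665 = 22704)
l/a + 7952/G(207) = 22704/374 + 7952/46 = 22704*(1/374) + 7952*(1/46) = 1032/17 + 3976/23 = 91328/391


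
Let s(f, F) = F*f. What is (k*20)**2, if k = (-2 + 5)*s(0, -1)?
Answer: 0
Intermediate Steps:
k = 0 (k = (-2 + 5)*(-1*0) = 3*0 = 0)
(k*20)**2 = (0*20)**2 = 0**2 = 0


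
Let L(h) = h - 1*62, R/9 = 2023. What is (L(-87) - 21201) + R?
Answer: -3143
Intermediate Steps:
R = 18207 (R = 9*2023 = 18207)
L(h) = -62 + h (L(h) = h - 62 = -62 + h)
(L(-87) - 21201) + R = ((-62 - 87) - 21201) + 18207 = (-149 - 21201) + 18207 = -21350 + 18207 = -3143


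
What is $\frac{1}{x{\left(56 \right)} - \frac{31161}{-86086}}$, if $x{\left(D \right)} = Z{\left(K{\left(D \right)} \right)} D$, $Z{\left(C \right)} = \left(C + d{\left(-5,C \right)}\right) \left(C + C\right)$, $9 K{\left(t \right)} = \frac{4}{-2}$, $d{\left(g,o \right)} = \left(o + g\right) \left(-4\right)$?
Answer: $- \frac{178794}{91901617} \approx -0.0019455$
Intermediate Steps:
$d{\left(g,o \right)} = - 4 g - 4 o$ ($d{\left(g,o \right)} = \left(g + o\right) \left(-4\right) = - 4 g - 4 o$)
$K{\left(t \right)} = - \frac{2}{9}$ ($K{\left(t \right)} = \frac{4 \frac{1}{-2}}{9} = \frac{4 \left(- \frac{1}{2}\right)}{9} = \frac{1}{9} \left(-2\right) = - \frac{2}{9}$)
$Z{\left(C \right)} = 2 C \left(20 - 3 C\right)$ ($Z{\left(C \right)} = \left(C - \left(-20 + 4 C\right)\right) \left(C + C\right) = \left(C - \left(-20 + 4 C\right)\right) 2 C = \left(20 - 3 C\right) 2 C = 2 C \left(20 - 3 C\right)$)
$x{\left(D \right)} = - \frac{248 D}{27}$ ($x{\left(D \right)} = 2 \left(- \frac{2}{9}\right) \left(20 - - \frac{2}{3}\right) D = 2 \left(- \frac{2}{9}\right) \left(20 + \frac{2}{3}\right) D = 2 \left(- \frac{2}{9}\right) \frac{62}{3} D = - \frac{248 D}{27}$)
$\frac{1}{x{\left(56 \right)} - \frac{31161}{-86086}} = \frac{1}{\left(- \frac{248}{27}\right) 56 - \frac{31161}{-86086}} = \frac{1}{- \frac{13888}{27} - - \frac{2397}{6622}} = \frac{1}{- \frac{13888}{27} + \frac{2397}{6622}} = \frac{1}{- \frac{91901617}{178794}} = - \frac{178794}{91901617}$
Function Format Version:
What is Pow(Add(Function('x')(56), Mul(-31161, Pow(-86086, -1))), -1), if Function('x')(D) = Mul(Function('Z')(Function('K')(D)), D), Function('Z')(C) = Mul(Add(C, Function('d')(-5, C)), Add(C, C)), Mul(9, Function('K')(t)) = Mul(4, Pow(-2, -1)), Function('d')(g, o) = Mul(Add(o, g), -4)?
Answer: Rational(-178794, 91901617) ≈ -0.0019455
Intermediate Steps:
Function('d')(g, o) = Add(Mul(-4, g), Mul(-4, o)) (Function('d')(g, o) = Mul(Add(g, o), -4) = Add(Mul(-4, g), Mul(-4, o)))
Function('K')(t) = Rational(-2, 9) (Function('K')(t) = Mul(Rational(1, 9), Mul(4, Pow(-2, -1))) = Mul(Rational(1, 9), Mul(4, Rational(-1, 2))) = Mul(Rational(1, 9), -2) = Rational(-2, 9))
Function('Z')(C) = Mul(2, C, Add(20, Mul(-3, C))) (Function('Z')(C) = Mul(Add(C, Add(Mul(-4, -5), Mul(-4, C))), Add(C, C)) = Mul(Add(C, Add(20, Mul(-4, C))), Mul(2, C)) = Mul(Add(20, Mul(-3, C)), Mul(2, C)) = Mul(2, C, Add(20, Mul(-3, C))))
Function('x')(D) = Mul(Rational(-248, 27), D) (Function('x')(D) = Mul(Mul(2, Rational(-2, 9), Add(20, Mul(-3, Rational(-2, 9)))), D) = Mul(Mul(2, Rational(-2, 9), Add(20, Rational(2, 3))), D) = Mul(Mul(2, Rational(-2, 9), Rational(62, 3)), D) = Mul(Rational(-248, 27), D))
Pow(Add(Function('x')(56), Mul(-31161, Pow(-86086, -1))), -1) = Pow(Add(Mul(Rational(-248, 27), 56), Mul(-31161, Pow(-86086, -1))), -1) = Pow(Add(Rational(-13888, 27), Mul(-31161, Rational(-1, 86086))), -1) = Pow(Add(Rational(-13888, 27), Rational(2397, 6622)), -1) = Pow(Rational(-91901617, 178794), -1) = Rational(-178794, 91901617)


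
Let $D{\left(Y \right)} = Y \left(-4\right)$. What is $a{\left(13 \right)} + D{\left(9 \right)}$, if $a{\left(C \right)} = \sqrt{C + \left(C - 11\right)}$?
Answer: $-36 + \sqrt{15} \approx -32.127$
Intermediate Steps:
$a{\left(C \right)} = \sqrt{-11 + 2 C}$ ($a{\left(C \right)} = \sqrt{C + \left(-11 + C\right)} = \sqrt{-11 + 2 C}$)
$D{\left(Y \right)} = - 4 Y$
$a{\left(13 \right)} + D{\left(9 \right)} = \sqrt{-11 + 2 \cdot 13} - 36 = \sqrt{-11 + 26} - 36 = \sqrt{15} - 36 = -36 + \sqrt{15}$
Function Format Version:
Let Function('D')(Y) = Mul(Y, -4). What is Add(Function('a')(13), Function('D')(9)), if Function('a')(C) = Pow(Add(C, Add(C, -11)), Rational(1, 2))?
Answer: Add(-36, Pow(15, Rational(1, 2))) ≈ -32.127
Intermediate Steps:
Function('a')(C) = Pow(Add(-11, Mul(2, C)), Rational(1, 2)) (Function('a')(C) = Pow(Add(C, Add(-11, C)), Rational(1, 2)) = Pow(Add(-11, Mul(2, C)), Rational(1, 2)))
Function('D')(Y) = Mul(-4, Y)
Add(Function('a')(13), Function('D')(9)) = Add(Pow(Add(-11, Mul(2, 13)), Rational(1, 2)), Mul(-4, 9)) = Add(Pow(Add(-11, 26), Rational(1, 2)), -36) = Add(Pow(15, Rational(1, 2)), -36) = Add(-36, Pow(15, Rational(1, 2)))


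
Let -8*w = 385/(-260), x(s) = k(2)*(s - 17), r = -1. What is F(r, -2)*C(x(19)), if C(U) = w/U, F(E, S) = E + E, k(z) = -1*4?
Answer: 77/1664 ≈ 0.046274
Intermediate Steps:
k(z) = -4
F(E, S) = 2*E
x(s) = 68 - 4*s (x(s) = -4*(s - 17) = -4*(-17 + s) = 68 - 4*s)
w = 77/416 (w = -385/(8*(-260)) = -385*(-1)/(8*260) = -⅛*(-77/52) = 77/416 ≈ 0.18510)
C(U) = 77/(416*U)
F(r, -2)*C(x(19)) = (2*(-1))*(77/(416*(68 - 4*19))) = -77/(208*(68 - 76)) = -77/(208*(-8)) = -77*(-1)/(208*8) = -2*(-77/3328) = 77/1664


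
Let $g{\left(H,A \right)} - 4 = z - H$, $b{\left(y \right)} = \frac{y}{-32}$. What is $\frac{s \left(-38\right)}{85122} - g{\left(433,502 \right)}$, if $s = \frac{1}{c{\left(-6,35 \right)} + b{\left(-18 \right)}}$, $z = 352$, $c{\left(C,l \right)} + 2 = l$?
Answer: $\frac{1759854485}{22855257} \approx 77.0$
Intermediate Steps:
$c{\left(C,l \right)} = -2 + l$
$b{\left(y \right)} = - \frac{y}{32}$ ($b{\left(y \right)} = y \left(- \frac{1}{32}\right) = - \frac{y}{32}$)
$g{\left(H,A \right)} = 356 - H$ ($g{\left(H,A \right)} = 4 - \left(-352 + H\right) = 356 - H$)
$s = \frac{16}{537}$ ($s = \frac{1}{\left(-2 + 35\right) - - \frac{9}{16}} = \frac{1}{33 + \frac{9}{16}} = \frac{1}{\frac{537}{16}} = \frac{16}{537} \approx 0.029795$)
$\frac{s \left(-38\right)}{85122} - g{\left(433,502 \right)} = \frac{\frac{16}{537} \left(-38\right)}{85122} - \left(356 - 433\right) = \left(- \frac{608}{537}\right) \frac{1}{85122} - \left(356 - 433\right) = - \frac{304}{22855257} - -77 = - \frac{304}{22855257} + 77 = \frac{1759854485}{22855257}$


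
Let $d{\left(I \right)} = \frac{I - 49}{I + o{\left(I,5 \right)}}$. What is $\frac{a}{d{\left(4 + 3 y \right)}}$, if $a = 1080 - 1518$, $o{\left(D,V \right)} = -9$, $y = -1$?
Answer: $-73$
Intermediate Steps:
$d{\left(I \right)} = \frac{-49 + I}{-9 + I}$ ($d{\left(I \right)} = \frac{I - 49}{I - 9} = \frac{-49 + I}{-9 + I}$)
$a = -438$
$\frac{a}{d{\left(4 + 3 y \right)}} = - \frac{438}{\frac{1}{-9 + \left(4 + 3 \left(-1\right)\right)} \left(-49 + \left(4 + 3 \left(-1\right)\right)\right)} = - \frac{438}{\frac{1}{-9 + \left(4 - 3\right)} \left(-49 + \left(4 - 3\right)\right)} = - \frac{438}{\frac{1}{-9 + 1} \left(-49 + 1\right)} = - \frac{438}{\frac{1}{-8} \left(-48\right)} = - \frac{438}{\left(- \frac{1}{8}\right) \left(-48\right)} = - \frac{438}{6} = \left(-438\right) \frac{1}{6} = -73$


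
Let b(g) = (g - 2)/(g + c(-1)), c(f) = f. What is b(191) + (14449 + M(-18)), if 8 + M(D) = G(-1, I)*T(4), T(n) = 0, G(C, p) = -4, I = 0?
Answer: 2743979/190 ≈ 14442.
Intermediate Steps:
M(D) = -8 (M(D) = -8 - 4*0 = -8 + 0 = -8)
b(g) = (-2 + g)/(-1 + g) (b(g) = (g - 2)/(g - 1) = (-2 + g)/(-1 + g))
b(191) + (14449 + M(-18)) = (-2 + 191)/(-1 + 191) + (14449 - 8) = 189/190 + 14441 = 2743979/190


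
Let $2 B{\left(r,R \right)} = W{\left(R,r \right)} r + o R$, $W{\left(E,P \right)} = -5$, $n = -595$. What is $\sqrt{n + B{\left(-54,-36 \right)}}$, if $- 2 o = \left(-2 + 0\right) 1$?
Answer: $i \sqrt{478} \approx 21.863 i$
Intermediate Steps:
$o = 1$ ($o = - \frac{\left(-2 + 0\right) 1}{2} = - \frac{\left(-2\right) 1}{2} = \left(- \frac{1}{2}\right) \left(-2\right) = 1$)
$B{\left(r,R \right)} = \frac{R}{2} - \frac{5 r}{2}$ ($B{\left(r,R \right)} = \frac{- 5 r + 1 R}{2} = \frac{- 5 r + R}{2} = \frac{R - 5 r}{2} = \frac{R}{2} - \frac{5 r}{2}$)
$\sqrt{n + B{\left(-54,-36 \right)}} = \sqrt{-595 + \left(\frac{1}{2} \left(-36\right) - -135\right)} = \sqrt{-595 + \left(-18 + 135\right)} = \sqrt{-595 + 117} = \sqrt{-478} = i \sqrt{478}$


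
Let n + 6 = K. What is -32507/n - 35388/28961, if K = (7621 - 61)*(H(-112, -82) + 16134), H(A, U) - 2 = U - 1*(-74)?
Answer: -4315717962739/3531147366714 ≈ -1.2222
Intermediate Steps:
H(A, U) = 76 + U (H(A, U) = 2 + (U - 1*(-74)) = 2 + (U + 74) = 2 + (74 + U) = 76 + U)
K = 121927680 (K = (7621 - 61)*((76 - 82) + 16134) = 7560*(-6 + 16134) = 7560*16128 = 121927680)
n = 121927674 (n = -6 + 121927680 = 121927674)
-32507/n - 35388/28961 = -32507/121927674 - 35388/28961 = -4315717962739/3531147366714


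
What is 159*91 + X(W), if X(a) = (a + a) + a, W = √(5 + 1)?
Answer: 14469 + 3*√6 ≈ 14476.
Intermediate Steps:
W = √6 ≈ 2.4495
X(a) = 3*a (X(a) = 2*a + a = 3*a)
159*91 + X(W) = 159*91 + 3*√6 = 14469 + 3*√6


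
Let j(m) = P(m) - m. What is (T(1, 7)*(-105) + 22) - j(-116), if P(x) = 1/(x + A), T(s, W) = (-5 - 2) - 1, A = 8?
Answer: 80569/108 ≈ 746.01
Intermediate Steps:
T(s, W) = -8 (T(s, W) = -7 - 1 = -8)
P(x) = 1/(8 + x) (P(x) = 1/(x + 8) = 1/(8 + x))
j(m) = 1/(8 + m) - m
(T(1, 7)*(-105) + 22) - j(-116) = (-8*(-105) + 22) - (1 - 1*(-116)*(8 - 116))/(8 - 116) = (840 + 22) - (1 - 1*(-116)*(-108))/(-108) = 862 - (-1)*(1 - 12528)/108 = 862 - (-1)*(-12527)/108 = 862 - 1*12527/108 = 862 - 12527/108 = 80569/108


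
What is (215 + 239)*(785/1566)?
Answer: 178195/783 ≈ 227.58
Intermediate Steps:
(215 + 239)*(785/1566) = 454*(785*(1/1566)) = 454*(785/1566) = 178195/783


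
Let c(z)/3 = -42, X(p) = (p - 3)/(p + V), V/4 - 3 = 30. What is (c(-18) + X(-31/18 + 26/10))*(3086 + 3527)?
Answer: -9965956325/11959 ≈ -8.3334e+5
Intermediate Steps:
V = 132 (V = 12 + 4*30 = 12 + 120 = 132)
X(p) = (-3 + p)/(132 + p) (X(p) = (p - 3)/(p + 132) = (-3 + p)/(132 + p))
c(z) = -126 (c(z) = 3*(-42) = -126)
(c(-18) + X(-31/18 + 26/10))*(3086 + 3527) = (-126 + (-3 + (-31/18 + 26/10))/(132 + (-31/18 + 26/10)))*(3086 + 3527) = (-126 + (-3 + (-31*1/18 + 26*(⅒)))/(132 + (-31*1/18 + 26*(⅒))))*6613 = (-126 + (-3 + (-31/18 + 13/5))/(132 + (-31/18 + 13/5)))*6613 = (-126 + (-3 + 79/90)/(132 + 79/90))*6613 = (-126 - 191/90/(11959/90))*6613 = (-126 + (90/11959)*(-191/90))*6613 = (-126 - 191/11959)*6613 = -1507025/11959*6613 = -9965956325/11959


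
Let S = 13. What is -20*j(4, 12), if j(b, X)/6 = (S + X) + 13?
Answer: -4560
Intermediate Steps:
j(b, X) = 156 + 6*X (j(b, X) = 6*((13 + X) + 13) = 6*(26 + X) = 156 + 6*X)
-20*j(4, 12) = -20*(156 + 6*12) = -20*(156 + 72) = -20*228 = -4560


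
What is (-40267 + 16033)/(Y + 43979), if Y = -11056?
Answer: -24234/32923 ≈ -0.73608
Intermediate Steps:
(-40267 + 16033)/(Y + 43979) = (-40267 + 16033)/(-11056 + 43979) = -24234/32923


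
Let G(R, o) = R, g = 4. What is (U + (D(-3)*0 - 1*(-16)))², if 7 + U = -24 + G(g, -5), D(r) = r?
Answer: 121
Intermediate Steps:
U = -27 (U = -7 + (-24 + 4) = -7 - 20 = -27)
(U + (D(-3)*0 - 1*(-16)))² = (-27 + (-3*0 - 1*(-16)))² = (-27 + (0 + 16))² = (-27 + 16)² = (-11)² = 121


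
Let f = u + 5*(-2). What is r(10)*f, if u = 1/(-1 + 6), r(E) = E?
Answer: -98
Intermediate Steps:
u = 1/5 ≈ 0.20000
f = -49/5 (f = 1/5 + 5*(-2) = 1/5 - 10 = -49/5 ≈ -9.8000)
r(10)*f = 10*(-49/5) = -98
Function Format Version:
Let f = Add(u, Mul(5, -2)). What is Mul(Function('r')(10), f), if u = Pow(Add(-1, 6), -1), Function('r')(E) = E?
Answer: -98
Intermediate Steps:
u = Rational(1, 5) (u = Pow(5, -1) = Rational(1, 5) ≈ 0.20000)
f = Rational(-49, 5) (f = Add(Rational(1, 5), Mul(5, -2)) = Add(Rational(1, 5), -10) = Rational(-49, 5) ≈ -9.8000)
Mul(Function('r')(10), f) = Mul(10, Rational(-49, 5)) = -98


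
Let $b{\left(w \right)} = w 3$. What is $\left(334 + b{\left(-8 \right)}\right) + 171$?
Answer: $481$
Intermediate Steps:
$b{\left(w \right)} = 3 w$
$\left(334 + b{\left(-8 \right)}\right) + 171 = \left(334 + 3 \left(-8\right)\right) + 171 = \left(334 - 24\right) + 171 = 310 + 171 = 481$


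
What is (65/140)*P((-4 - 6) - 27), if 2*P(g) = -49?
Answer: -91/8 ≈ -11.375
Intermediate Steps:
P(g) = -49/2 (P(g) = (1/2)*(-49) = -49/2)
(65/140)*P((-4 - 6) - 27) = (65/140)*(-49/2) = (65*(1/140))*(-49/2) = (13/28)*(-49/2) = -91/8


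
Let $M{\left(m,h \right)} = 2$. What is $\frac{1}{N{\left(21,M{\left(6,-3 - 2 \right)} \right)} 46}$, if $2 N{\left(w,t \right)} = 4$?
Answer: $\frac{1}{92} \approx 0.01087$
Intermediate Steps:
$N{\left(w,t \right)} = 2$ ($N{\left(w,t \right)} = \frac{1}{2} \cdot 4 = 2$)
$\frac{1}{N{\left(21,M{\left(6,-3 - 2 \right)} \right)} 46} = \frac{1}{2 \cdot 46} = \frac{1}{92}$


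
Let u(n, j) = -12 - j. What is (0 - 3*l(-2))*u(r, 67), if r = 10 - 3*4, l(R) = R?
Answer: -474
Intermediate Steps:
r = -2 (r = 10 - 1*12 = 10 - 12 = -2)
(0 - 3*l(-2))*u(r, 67) = (0 - 3*(-2))*(-12 - 1*67) = (0 + 6)*(-12 - 67) = 6*(-79) = -474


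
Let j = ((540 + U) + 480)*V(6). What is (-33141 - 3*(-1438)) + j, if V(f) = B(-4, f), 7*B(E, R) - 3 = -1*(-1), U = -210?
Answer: -198549/7 ≈ -28364.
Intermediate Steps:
B(E, R) = 4/7 (B(E, R) = 3/7 + (-1*(-1))/7 = 3/7 + (1/7)*1 = 3/7 + 1/7 = 4/7)
V(f) = 4/7
j = 3240/7 (j = ((540 - 210) + 480)*(4/7) = (330 + 480)*(4/7) = 810*(4/7) = 3240/7 ≈ 462.86)
(-33141 - 3*(-1438)) + j = (-33141 - 3*(-1438)) + 3240/7 = (-33141 + 4314) + 3240/7 = -28827 + 3240/7 = -198549/7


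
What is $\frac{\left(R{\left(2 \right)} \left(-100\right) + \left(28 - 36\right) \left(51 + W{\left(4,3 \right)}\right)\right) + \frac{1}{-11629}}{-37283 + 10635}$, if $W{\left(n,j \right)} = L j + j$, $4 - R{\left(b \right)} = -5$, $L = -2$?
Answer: $\frac{14931637}{309889592} \approx 0.048184$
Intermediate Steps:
$R{\left(b \right)} = 9$ ($R{\left(b \right)} = 4 - -5 = 4 + 5 = 9$)
$W{\left(n,j \right)} = - j$ ($W{\left(n,j \right)} = - 2 j + j = - j$)
$\frac{\left(R{\left(2 \right)} \left(-100\right) + \left(28 - 36\right) \left(51 + W{\left(4,3 \right)}\right)\right) + \frac{1}{-11629}}{-37283 + 10635} = \frac{\left(9 \left(-100\right) + \left(28 - 36\right) \left(51 - 3\right)\right) + \frac{1}{-11629}}{-37283 + 10635} = \frac{\left(-900 - 8 \left(51 - 3\right)\right) - \frac{1}{11629}}{-26648} = \left(\left(-900 - 384\right) - \frac{1}{11629}\right) \left(- \frac{1}{26648}\right) = \left(-1284 - \frac{1}{11629}\right) \left(- \frac{1}{26648}\right) = \left(- \frac{14931637}{11629}\right) \left(- \frac{1}{26648}\right) = \frac{14931637}{309889592}$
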